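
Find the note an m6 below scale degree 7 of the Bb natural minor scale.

C

Scale degree 7 of Bb natural minor is Ab.
A minor sixth (8 semitones) below Ab lands on the letter C, giving C.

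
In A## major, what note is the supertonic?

B##

Degree 2 takes the letter 1 step above A, which is B.
In major, degree 2 sits 2 semitones above the tonic. A## + 2 semitones is pitch class 1, spelled on B as B##.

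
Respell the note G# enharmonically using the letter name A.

Ab

Plain A sits 1 semitone above G#, so on the letter A the same pitch needs a flat: Ab.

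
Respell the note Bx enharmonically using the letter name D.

B## is pitch class 1. The letter D alone is pitch class 2.
To reach pitch class 1 from D requires an offset of -1 semitone, i.e. flat: Db.

Db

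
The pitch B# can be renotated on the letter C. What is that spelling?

Plain C sits at the same pitch as B#, so on the letter C the same pitch needs a natural: C.

C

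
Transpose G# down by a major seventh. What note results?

A seventh below G lands on the letter A.
A major seventh spans 11 semitones, so G# moves to pitch class 9. On the letter A that is A.

A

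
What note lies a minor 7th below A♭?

A down a major seventh is Bb, so the target letter is B.
From Ab, a minor seventh is 10 semitones down: Bb.

Bb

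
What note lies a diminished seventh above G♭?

G up a major seventh is F#, so the target letter is F.
From Gb, a diminished seventh is 9 semitones up: Fbb.

Fbb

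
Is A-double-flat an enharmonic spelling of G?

Abb is pitch class 7; G is pitch class 7.
All spellings map to pitch class 7, so they are enharmonically equivalent.

Yes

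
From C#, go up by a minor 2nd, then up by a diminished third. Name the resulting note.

Fb

A minor second up from C# is D (letter D, 1 semitone up).
A diminished third up from D is Fb (letter F, 2 semitones up).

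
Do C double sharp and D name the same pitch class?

C## = pitch class 2 and D = pitch class 2 — the same pitch class, so they are enharmonic equivalents.

Yes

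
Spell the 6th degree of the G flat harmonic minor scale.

The Gb harmonic minor scale runs Gb Ab Bbb Cb Db Ebb F.
Degree 6 is Ebb.

Ebb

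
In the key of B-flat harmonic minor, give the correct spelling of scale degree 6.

The Bb harmonic minor scale runs Bb C Db Eb F Gb A.
Degree 6 is Gb.

Gb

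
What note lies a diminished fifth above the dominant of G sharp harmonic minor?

The dominant of G# harmonic minor is D#.
A diminished fifth (6 semitones) above D# lands on the letter A, giving A.

A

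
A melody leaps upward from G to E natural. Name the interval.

major sixth

Counting letters G–A–B–C–D–E gives a sixth.
G→E = 9 semitones, exactly the major sixth.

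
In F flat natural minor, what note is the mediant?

Abb

The Fb natural minor scale runs Fb Gb Abb Bbb Cb Dbb Ebb.
Degree 3 is Abb.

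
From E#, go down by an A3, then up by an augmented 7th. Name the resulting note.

B#

An augmented third down from E# is C (letter C, 5 semitones down).
An augmented seventh up from C is B# (letter B, 12 semitones up).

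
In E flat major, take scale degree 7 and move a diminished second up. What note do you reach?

Scale degree 7 of Eb major is D.
A diminished second (0 semitones) above D lands on the letter E, giving Ebb.

Ebb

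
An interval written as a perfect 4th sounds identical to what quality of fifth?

doubly diminished

A perfect fourth spans 5 semitones.
A fifth spanning 5 semitones is doubly diminished (the perfect fifth is 7).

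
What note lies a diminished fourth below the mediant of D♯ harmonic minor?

C##

The mediant of D# harmonic minor is F#.
A diminished fourth (4 semitones) below F# lands on the letter C, giving C##.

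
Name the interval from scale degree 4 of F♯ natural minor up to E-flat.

diminished fourth

Scale degree 4 of F# natural minor is B.
B up to Eb: letters B→E make it a fourth; 4 semitones makes it diminished.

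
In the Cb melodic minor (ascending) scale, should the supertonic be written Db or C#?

Db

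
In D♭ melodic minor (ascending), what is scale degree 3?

The Db melodic minor (ascending) scale runs Db Eb Fb Gb Ab Bb C.
Degree 3 is Fb.

Fb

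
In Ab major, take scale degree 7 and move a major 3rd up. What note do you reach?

Scale degree 7 of Ab major is G.
A major third (4 semitones) above G lands on the letter B, giving B.

B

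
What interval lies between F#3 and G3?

minor second

The letter names run F→G, a span of 1 letter step, so the interval is some kind of second.
F# to G is 1 semitone. A major second is 2, so 1 makes it minor.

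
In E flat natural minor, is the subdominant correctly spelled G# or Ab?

Ab

Each scale degree takes a distinct letter name. Degree 4 of a scale on E must use the letter A.
Ab and G# are enharmonically the same pitch, but only Ab uses the letter A, so it is the correct spelling here.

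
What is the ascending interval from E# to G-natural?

The letter names run E→G, a span of 2 letter steps, so the interval is some kind of third.
E# to G is 2 semitones. A major third is 4, so 2 makes it diminished.

diminished third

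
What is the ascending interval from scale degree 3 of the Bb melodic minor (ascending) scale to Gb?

Scale degree 3 of Bb melodic minor (ascending) is Db.
Db up to Gb: letters D→G make it a fourth; 5 semitones makes it perfect.

perfect fourth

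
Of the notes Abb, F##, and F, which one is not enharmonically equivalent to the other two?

In 12-tone equal temperament, enharmonic equivalents share a pitch class. Abb is pitch class 7; F## is pitch class 7; F is pitch class 5.
Abb and F## share pitch class 7, while F is pitch class 5.

F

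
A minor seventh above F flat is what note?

F up a major seventh is E, so the target letter is E.
From Fb, a minor seventh is 10 semitones up: Ebb.

Ebb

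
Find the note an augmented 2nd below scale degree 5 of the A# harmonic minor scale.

D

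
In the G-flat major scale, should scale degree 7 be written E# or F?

Each scale degree takes a distinct letter name. Degree 7 of a scale on G must use the letter F.
F and E# are enharmonically the same pitch, but only F uses the letter F, so it is the correct spelling here.

F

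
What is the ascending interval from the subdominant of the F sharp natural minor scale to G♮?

The subdominant of F# natural minor is B.
B up to G: letters B→G make it a sixth; 8 semitones makes it minor.

minor sixth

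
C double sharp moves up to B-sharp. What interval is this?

Counting letters C–D–E–F–G–A–B gives a seventh.
C##→B# = 10 semitones, 1 narrower than the major seventh (11), so minor.

minor seventh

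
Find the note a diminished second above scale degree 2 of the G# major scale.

Scale degree 2 of G# major is A#.
A diminished second (0 semitones) above A# lands on the letter B, giving Bb.

Bb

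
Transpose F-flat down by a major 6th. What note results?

A sixth below F lands on the letter A.
A major sixth spans 9 semitones, so Fb moves to pitch class 7. On the letter A that is Abb.

Abb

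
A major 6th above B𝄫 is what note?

Gb

A sixth above B lands on the letter G.
A major sixth spans 9 semitones, so Bbb moves to pitch class 6. On the letter G that is Gb.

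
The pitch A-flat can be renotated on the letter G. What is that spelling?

Plain G sits 1 semitone below Ab, so on the letter G the same pitch needs a sharp: G#.

G#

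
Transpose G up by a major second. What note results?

A

A second above G lands on the letter A.
A major second spans 2 semitones, so G moves to pitch class 9. On the letter A that is A.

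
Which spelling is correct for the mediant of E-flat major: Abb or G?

Each scale degree takes a distinct letter name. Degree 3 of a scale on E must use the letter G.
G and Abb are enharmonically the same pitch, but only G uses the letter G, so it is the correct spelling here.

G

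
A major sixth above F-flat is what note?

F up a major sixth is D, so the target letter is D.
From Fb, a major sixth is 9 semitones up: Db.

Db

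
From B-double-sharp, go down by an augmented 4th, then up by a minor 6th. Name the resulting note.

D#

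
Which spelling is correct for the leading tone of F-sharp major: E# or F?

Each scale degree takes a distinct letter name. Degree 7 of a scale on F must use the letter E.
E# and F are enharmonically the same pitch, but only E# uses the letter E, so it is the correct spelling here.

E#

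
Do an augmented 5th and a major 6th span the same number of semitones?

An augmented fifth spans 8 semitones; a major sixth spans 9.
The spans differ, so they are not enharmonic equivalents.

No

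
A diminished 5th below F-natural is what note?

A fifth below F lands on the letter B.
A diminished fifth spans 6 semitones, so F moves to pitch class 11. On the letter B that is B.

B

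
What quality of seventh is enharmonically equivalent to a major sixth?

diminished

A major sixth spans 9 semitones.
A seventh spanning 9 semitones is diminished (the major seventh is 11).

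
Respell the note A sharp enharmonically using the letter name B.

Bb

A# is pitch class 10. The letter B alone is pitch class 11.
To reach pitch class 10 from B requires an offset of -1 semitone, i.e. flat: Bb.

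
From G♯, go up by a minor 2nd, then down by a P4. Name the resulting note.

E

A minor second up from G# is A (letter A, 1 semitone up).
A perfect fourth down from A is E (letter E, 5 semitones down).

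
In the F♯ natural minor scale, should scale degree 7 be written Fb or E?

Each scale degree takes a distinct letter name. Degree 7 of a scale on F must use the letter E.
E and Fb are enharmonically the same pitch, but only E uses the letter E, so it is the correct spelling here.

E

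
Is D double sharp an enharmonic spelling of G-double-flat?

No

Two spellings are enharmonically equivalent only if they share a pitch class.
Here D## → 4, Gbb → 5; 4 ≠ 5, so they are not.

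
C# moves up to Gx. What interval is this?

augmented fifth

Counting letters C–D–E–F–G gives a fifth.
C#→G## = 8 semitones, 1 wider than the perfect fifth (7), so augmented.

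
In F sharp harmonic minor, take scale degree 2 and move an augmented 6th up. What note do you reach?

E##

Scale degree 2 of F# harmonic minor is G#.
An augmented sixth (10 semitones) above G# lands on the letter E, giving E##.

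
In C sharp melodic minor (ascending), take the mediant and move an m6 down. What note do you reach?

The mediant of C# melodic minor (ascending) is E.
A minor sixth (8 semitones) below E lands on the letter G, giving G#.

G#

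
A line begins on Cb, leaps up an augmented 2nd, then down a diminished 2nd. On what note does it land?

An augmented second up from Cb is D (letter D, 3 semitones up).
A diminished second down from D is C## (letter C, 0 semitones down).

C##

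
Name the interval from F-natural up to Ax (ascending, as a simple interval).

doubly augmented third

The letter names run F→A, a span of 2 letter steps, so the interval is some kind of third.
F to A## is 6 semitones. A major third is 4, so 6 makes it doubly augmented.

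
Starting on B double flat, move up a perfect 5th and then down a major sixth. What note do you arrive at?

A perfect fifth up from Bbb is Fb (letter F, 7 semitones up).
A major sixth down from Fb is Abb (letter A, 9 semitones down).

Abb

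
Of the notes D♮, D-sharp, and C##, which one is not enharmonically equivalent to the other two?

D#

In 12-tone equal temperament, enharmonic equivalents share a pitch class. D is pitch class 2; D# is pitch class 3; C## is pitch class 2.
D and C## share pitch class 2, while D# is pitch class 3.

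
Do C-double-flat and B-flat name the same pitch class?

Cbb = pitch class 10 and Bb = pitch class 10 — the same pitch class, so they are enharmonic equivalents.

Yes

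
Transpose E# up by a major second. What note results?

A second above E lands on the letter F.
A major second spans 2 semitones, so E# moves to pitch class 7. On the letter F that is F##.

F##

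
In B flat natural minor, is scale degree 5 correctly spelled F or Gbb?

Each scale degree takes a distinct letter name. Degree 5 of a scale on B must use the letter F.
F and Gbb are enharmonically the same pitch, but only F uses the letter F, so it is the correct spelling here.

F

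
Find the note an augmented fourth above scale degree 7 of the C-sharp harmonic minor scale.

Scale degree 7 of C# harmonic minor is B#.
An augmented fourth (6 semitones) above B# lands on the letter E, giving E##.

E##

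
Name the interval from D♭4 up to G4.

augmented fourth

The letter names run D→G, a span of 3 letter steps, so the interval is some kind of fourth.
Db to G is 6 semitones. A perfect fourth is 5, so 6 makes it augmented.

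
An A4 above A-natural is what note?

D#

A fourth above A lands on the letter D.
An augmented fourth spans 6 semitones, so A moves to pitch class 3. On the letter D that is D#.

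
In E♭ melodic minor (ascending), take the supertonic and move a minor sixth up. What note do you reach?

The supertonic of Eb melodic minor (ascending) is F.
A minor sixth (8 semitones) above F lands on the letter D, giving Db.

Db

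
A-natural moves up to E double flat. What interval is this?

The letter names run A→E, a span of 4 letter steps, so the interval is some kind of fifth.
A to Ebb is 5 semitones. A perfect fifth is 7, so 5 makes it doubly diminished.

doubly diminished fifth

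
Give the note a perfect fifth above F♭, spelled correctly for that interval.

A fifth above F lands on the letter C.
A perfect fifth spans 7 semitones, so Fb moves to pitch class 11. On the letter C that is Cb.

Cb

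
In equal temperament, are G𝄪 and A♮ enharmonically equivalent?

G## is pitch class 9; A is pitch class 9.
All spellings map to pitch class 9, so they are enharmonically equivalent.

Yes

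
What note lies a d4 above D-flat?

D up a perfect fourth is G, so the target letter is G.
From Db, a diminished fourth is 4 semitones up: Gbb.

Gbb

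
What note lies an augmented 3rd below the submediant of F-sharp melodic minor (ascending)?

The submediant of F# melodic minor (ascending) is D#.
An augmented third (5 semitones) below D# lands on the letter B, giving Bb.

Bb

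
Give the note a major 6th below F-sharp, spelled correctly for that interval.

F down a major sixth is Ab, so the target letter is A.
From F#, a major sixth is 9 semitones down: A.

A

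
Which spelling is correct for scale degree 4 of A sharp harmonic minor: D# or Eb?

Each scale degree takes a distinct letter name. Degree 4 of a scale on A must use the letter D.
D# and Eb are enharmonically the same pitch, but only D# uses the letter D, so it is the correct spelling here.

D#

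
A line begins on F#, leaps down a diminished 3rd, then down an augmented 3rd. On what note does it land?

A diminished third down from F# is D## (letter D, 2 semitones down).
An augmented third down from D## is B (letter B, 5 semitones down).

B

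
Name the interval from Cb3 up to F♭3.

Counting letters C–D–E–F gives a fourth.
Cb→Fb = 5 semitones, exactly the perfect fourth.

perfect fourth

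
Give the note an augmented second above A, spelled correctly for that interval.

B#

A second above A lands on the letter B.
An augmented second spans 3 semitones, so A moves to pitch class 0. On the letter B that is B#.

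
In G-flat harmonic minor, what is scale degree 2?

Ab

The Gb harmonic minor scale runs Gb Ab Bbb Cb Db Ebb F.
Degree 2 is Ab.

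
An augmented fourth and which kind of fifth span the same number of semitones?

diminished

An augmented fourth spans 6 semitones.
A fifth spanning 6 semitones is diminished (the perfect fifth is 7).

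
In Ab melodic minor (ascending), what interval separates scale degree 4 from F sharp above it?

Scale degree 4 of Ab melodic minor (ascending) is Db.
Db up to F#: letters D→F make it a third; 5 semitones makes it augmented.

augmented third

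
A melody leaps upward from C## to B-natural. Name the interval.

diminished seventh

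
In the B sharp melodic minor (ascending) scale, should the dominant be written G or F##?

Each scale degree takes a distinct letter name. Degree 5 of a scale on B must use the letter F.
F## and G are enharmonically the same pitch, but only F## uses the letter F, so it is the correct spelling here.

F##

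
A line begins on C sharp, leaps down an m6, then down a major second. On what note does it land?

D#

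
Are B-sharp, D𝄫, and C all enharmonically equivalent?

B# is pitch class 0; Dbb is pitch class 0; C is pitch class 0.
All spellings map to pitch class 0, so they are enharmonically equivalent.

Yes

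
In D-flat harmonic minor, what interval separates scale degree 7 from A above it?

Scale degree 7 of Db harmonic minor is C.
C up to A: letters C→A make it a sixth; 9 semitones makes it major.

major sixth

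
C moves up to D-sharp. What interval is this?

Counting letters C–D gives a second.
C→D# = 3 semitones, 1 wider than the major second (2), so augmented.

augmented second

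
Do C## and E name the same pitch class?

No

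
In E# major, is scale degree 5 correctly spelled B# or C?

B#

Each scale degree takes a distinct letter name. Degree 5 of a scale on E must use the letter B.
B# and C are enharmonically the same pitch, but only B# uses the letter B, so it is the correct spelling here.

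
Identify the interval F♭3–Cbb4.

The letter names run F→C, a span of 4 letter steps, so the interval is some kind of fifth.
Fb to Cbb is 6 semitones. A perfect fifth is 7, so 6 makes it diminished.

diminished fifth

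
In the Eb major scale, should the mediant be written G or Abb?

Each scale degree takes a distinct letter name. Degree 3 of a scale on E must use the letter G.
G and Abb are enharmonically the same pitch, but only G uses the letter G, so it is the correct spelling here.

G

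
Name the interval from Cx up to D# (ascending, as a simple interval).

minor second

The letter names run C→D, a span of 1 letter step, so the interval is some kind of second.
C## to D# is 1 semitone. A major second is 2, so 1 makes it minor.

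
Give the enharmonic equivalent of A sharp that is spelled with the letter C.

Cbb

A# is pitch class 10. The letter C alone is pitch class 0.
To reach pitch class 10 from C requires an offset of -2 semitones, i.e. double flat: Cbb.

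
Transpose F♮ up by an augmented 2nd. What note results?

G#

A second above F lands on the letter G.
An augmented second spans 3 semitones, so F moves to pitch class 8. On the letter G that is G#.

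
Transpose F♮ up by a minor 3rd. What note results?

A third above F lands on the letter A.
A minor third spans 3 semitones, so F moves to pitch class 8. On the letter A that is Ab.

Ab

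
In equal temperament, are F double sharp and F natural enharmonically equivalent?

No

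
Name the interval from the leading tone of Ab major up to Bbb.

The leading tone of Ab major is G.
G up to Bbb: letters G→B make it a third; 2 semitones makes it diminished.

diminished third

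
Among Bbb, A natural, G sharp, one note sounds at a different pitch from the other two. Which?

In 12-tone equal temperament, enharmonic equivalents share a pitch class. Bbb is pitch class 9; A is pitch class 9; G# is pitch class 8.
Bbb and A share pitch class 9, while G# is pitch class 8.

G#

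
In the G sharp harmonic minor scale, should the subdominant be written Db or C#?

Each scale degree takes a distinct letter name. Degree 4 of a scale on G must use the letter C.
C# and Db are enharmonically the same pitch, but only C# uses the letter C, so it is the correct spelling here.

C#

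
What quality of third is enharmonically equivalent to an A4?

doubly augmented

An augmented fourth spans 6 semitones.
A third spanning 6 semitones is doubly augmented (the major third is 4).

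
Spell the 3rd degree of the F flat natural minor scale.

Abb

Degree 3 takes the letter 2 steps above F, which is A.
In natural minor, degree 3 sits 3 semitones above the tonic. Fb + 3 semitones is pitch class 7, spelled on A as Abb.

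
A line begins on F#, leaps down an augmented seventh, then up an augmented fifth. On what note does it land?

D

An augmented seventh down from F# is Gb (letter G, 12 semitones down).
An augmented fifth up from Gb is D (letter D, 8 semitones up).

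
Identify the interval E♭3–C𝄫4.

Counting letters E–F–G–A–B–C gives a sixth.
Eb→Cbb = 7 semitones, 2 narrower than the major sixth (9), so diminished.

diminished sixth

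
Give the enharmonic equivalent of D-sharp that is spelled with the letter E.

Plain E sits 1 semitone above D#, so on the letter E the same pitch needs a flat: Eb.

Eb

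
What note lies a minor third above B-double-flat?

Dbb

B up a major third is D#, so the target letter is D.
From Bbb, a minor third is 3 semitones up: Dbb.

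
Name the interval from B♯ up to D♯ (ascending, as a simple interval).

minor third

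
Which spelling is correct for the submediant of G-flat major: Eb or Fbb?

Eb

Each scale degree takes a distinct letter name. Degree 6 of a scale on G must use the letter E.
Eb and Fbb are enharmonically the same pitch, but only Eb uses the letter E, so it is the correct spelling here.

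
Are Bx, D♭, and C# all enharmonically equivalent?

B## is pitch class 1; Db is pitch class 1; C# is pitch class 1.
All spellings map to pitch class 1, so they are enharmonically equivalent.

Yes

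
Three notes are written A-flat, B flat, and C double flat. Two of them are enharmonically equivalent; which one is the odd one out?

Ab

In 12-tone equal temperament, enharmonic equivalents share a pitch class. Ab is pitch class 8; Bb is pitch class 10; Cbb is pitch class 10.
Bb and Cbb share pitch class 10, while Ab is pitch class 8.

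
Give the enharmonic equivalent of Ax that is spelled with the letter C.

Cb

Plain C sits 1 semitone above A##, so on the letter C the same pitch needs a flat: Cb.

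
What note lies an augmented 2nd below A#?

A down a major second is G, so the target letter is G.
From A#, an augmented second is 3 semitones down: G.

G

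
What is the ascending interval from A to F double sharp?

The letter names run A→F, a span of 5 letter steps, so the interval is some kind of sixth.
A to F## is 10 semitones. A major sixth is 9, so 10 makes it augmented.

augmented sixth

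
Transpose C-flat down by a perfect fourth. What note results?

Gb

A fourth below C lands on the letter G.
A perfect fourth spans 5 semitones, so Cb moves to pitch class 6. On the letter G that is Gb.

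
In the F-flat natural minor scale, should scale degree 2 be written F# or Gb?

Gb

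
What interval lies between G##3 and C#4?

The letter names run G→C, a span of 3 letter steps, so the interval is some kind of fourth.
G## to C# is 4 semitones. A perfect fourth is 5, so 4 makes it diminished.

diminished fourth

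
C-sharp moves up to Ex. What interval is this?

Counting letters C–D–E gives a third.
C#→E## = 5 semitones, 1 wider than the major third (4), so augmented.

augmented third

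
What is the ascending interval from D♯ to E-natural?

minor second

The letter names run D→E, a span of 1 letter step, so the interval is some kind of second.
D# to E is 1 semitone. A major second is 2, so 1 makes it minor.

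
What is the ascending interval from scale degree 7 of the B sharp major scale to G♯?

Scale degree 7 of B# major is A##.
A## up to G#: letters A→G make it a seventh; 9 semitones makes it diminished.

diminished seventh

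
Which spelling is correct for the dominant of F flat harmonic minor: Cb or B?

Each scale degree takes a distinct letter name. Degree 5 of a scale on F must use the letter C.
Cb and B are enharmonically the same pitch, but only Cb uses the letter C, so it is the correct spelling here.

Cb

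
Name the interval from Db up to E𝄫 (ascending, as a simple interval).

minor second

Counting letters D–E gives a second.
Db→Ebb = 1 semitone, 1 narrower than the major second (2), so minor.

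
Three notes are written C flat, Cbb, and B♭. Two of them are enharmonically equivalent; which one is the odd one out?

Cb

In 12-tone equal temperament, enharmonic equivalents share a pitch class. Cb is pitch class 11; Cbb is pitch class 10; Bb is pitch class 10.
Cbb and Bb share pitch class 10, while Cb is pitch class 11.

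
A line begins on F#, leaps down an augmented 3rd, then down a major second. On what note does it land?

An augmented third down from F# is Db (letter D, 5 semitones down).
A major second down from Db is Cb (letter C, 2 semitones down).

Cb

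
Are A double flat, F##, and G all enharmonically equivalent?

Yes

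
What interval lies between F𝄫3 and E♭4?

The letter names run F→E, a span of 6 letter steps, so the interval is some kind of seventh.
Fbb to Eb is 12 semitones. A major seventh is 11, so 12 makes it augmented.

augmented seventh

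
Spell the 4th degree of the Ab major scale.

Degree 4 takes the letter 3 steps above A, which is D.
In major, degree 4 sits 5 semitones above the tonic. Ab + 5 semitones is pitch class 1, spelled on D as Db.

Db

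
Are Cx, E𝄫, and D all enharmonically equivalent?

C## is pitch class 2; Ebb is pitch class 2; D is pitch class 2.
All spellings map to pitch class 2, so they are enharmonically equivalent.

Yes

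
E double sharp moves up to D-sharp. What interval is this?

The letter names run E→D, a span of 6 letter steps, so the interval is some kind of seventh.
E## to D# is 9 semitones. A major seventh is 11, so 9 makes it diminished.

diminished seventh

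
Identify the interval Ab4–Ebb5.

diminished fifth

The letter names run A→E, a span of 4 letter steps, so the interval is some kind of fifth.
Ab to Ebb is 6 semitones. A perfect fifth is 7, so 6 makes it diminished.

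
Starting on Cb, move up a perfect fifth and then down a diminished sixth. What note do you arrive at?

B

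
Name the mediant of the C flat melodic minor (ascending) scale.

The Cb melodic minor (ascending) scale runs Cb Db Ebb Fb Gb Ab Bb.
Degree 3 is Ebb.

Ebb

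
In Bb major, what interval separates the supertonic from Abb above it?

The supertonic of Bb major is C.
C up to Abb: letters C→A make it a sixth; 7 semitones makes it diminished.

diminished sixth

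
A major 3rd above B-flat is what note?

A third above B lands on the letter D.
A major third spans 4 semitones, so Bb moves to pitch class 2. On the letter D that is D.

D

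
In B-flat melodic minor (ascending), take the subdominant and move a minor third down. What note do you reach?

C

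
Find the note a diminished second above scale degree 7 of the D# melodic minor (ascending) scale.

Scale degree 7 of D# melodic minor (ascending) is C##.
A diminished second (0 semitones) above C## lands on the letter D, giving D.

D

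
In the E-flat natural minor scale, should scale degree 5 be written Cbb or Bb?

Each scale degree takes a distinct letter name. Degree 5 of a scale on E must use the letter B.
Bb and Cbb are enharmonically the same pitch, but only Bb uses the letter B, so it is the correct spelling here.

Bb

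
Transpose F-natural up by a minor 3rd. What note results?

Ab

F up a major third is A, so the target letter is A.
From F, a minor third is 3 semitones up: Ab.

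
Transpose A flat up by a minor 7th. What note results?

A up a major seventh is G#, so the target letter is G.
From Ab, a minor seventh is 10 semitones up: Gb.

Gb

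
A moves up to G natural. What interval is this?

minor seventh

The letter names run A→G, a span of 6 letter steps, so the interval is some kind of seventh.
A to G is 10 semitones. A major seventh is 11, so 10 makes it minor.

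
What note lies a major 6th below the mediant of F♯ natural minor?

The mediant of F# natural minor is A.
A major sixth (9 semitones) below A lands on the letter C, giving C.

C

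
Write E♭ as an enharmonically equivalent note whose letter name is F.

Plain F sits 2 semitones above Eb, so on the letter F the same pitch needs a double flat: Fbb.

Fbb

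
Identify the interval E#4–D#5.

minor seventh

The letter names run E→D, a span of 6 letter steps, so the interval is some kind of seventh.
E# to D# is 10 semitones. A major seventh is 11, so 10 makes it minor.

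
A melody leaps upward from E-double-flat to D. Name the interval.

The letter names run E→D, a span of 6 letter steps, so the interval is some kind of seventh.
Ebb to D is 12 semitones. A major seventh is 11, so 12 makes it augmented.

augmented seventh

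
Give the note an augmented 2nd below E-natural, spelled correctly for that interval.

Db

A second below E lands on the letter D.
An augmented second spans 3 semitones, so E moves to pitch class 1. On the letter D that is Db.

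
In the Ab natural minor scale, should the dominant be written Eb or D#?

Each scale degree takes a distinct letter name. Degree 5 of a scale on A must use the letter E.
Eb and D# are enharmonically the same pitch, but only Eb uses the letter E, so it is the correct spelling here.

Eb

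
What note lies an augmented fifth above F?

A fifth above F lands on the letter C.
An augmented fifth spans 8 semitones, so F moves to pitch class 1. On the letter C that is C#.

C#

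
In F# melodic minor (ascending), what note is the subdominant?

The F# melodic minor (ascending) scale runs F# G# A B C# D# E#.
Degree 4 is B.

B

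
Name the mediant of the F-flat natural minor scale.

Abb

The Fb natural minor scale runs Fb Gb Abb Bbb Cb Dbb Ebb.
Degree 3 is Abb.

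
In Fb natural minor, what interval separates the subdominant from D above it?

augmented third

The subdominant of Fb natural minor is Bbb.
Bbb up to D: letters B→D make it a third; 5 semitones makes it augmented.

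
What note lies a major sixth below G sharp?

G down a major sixth is Bb, so the target letter is B.
From G#, a major sixth is 9 semitones down: B.

B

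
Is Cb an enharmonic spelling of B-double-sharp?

Cb is pitch class 11; B## is pitch class 1.
The pitch classes differ (11 vs. 1), so they are not enharmonic equivalents.

No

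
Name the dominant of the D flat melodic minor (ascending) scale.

Ab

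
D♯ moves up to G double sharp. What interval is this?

Counting letters D–E–F–G gives a fourth.
D#→G## = 6 semitones, 1 wider than the perfect fourth (5), so augmented.

augmented fourth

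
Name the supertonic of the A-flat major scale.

Degree 2 takes the letter 1 step above A, which is B.
In major, degree 2 sits 2 semitones above the tonic. Ab + 2 semitones is pitch class 10, spelled on B as Bb.

Bb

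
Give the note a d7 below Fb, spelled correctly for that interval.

G

F down a major seventh is Gb, so the target letter is G.
From Fb, a diminished seventh is 9 semitones down: G.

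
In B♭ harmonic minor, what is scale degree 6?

Gb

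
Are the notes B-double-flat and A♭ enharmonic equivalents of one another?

Two spellings are enharmonically equivalent only if they share a pitch class.
Here Bbb → 9, Ab → 8; 8 ≠ 9, so they are not.

No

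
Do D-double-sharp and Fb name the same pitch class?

Yes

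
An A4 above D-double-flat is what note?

Gb

A fourth above D lands on the letter G.
An augmented fourth spans 6 semitones, so Dbb moves to pitch class 6. On the letter G that is Gb.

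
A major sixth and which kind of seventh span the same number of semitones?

A major sixth spans 9 semitones.
A seventh spanning 9 semitones is diminished (the major seventh is 11).

diminished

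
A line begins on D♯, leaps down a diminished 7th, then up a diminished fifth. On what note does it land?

B#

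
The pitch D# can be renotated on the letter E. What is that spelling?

Eb

Plain E sits 1 semitone above D#, so on the letter E the same pitch needs a flat: Eb.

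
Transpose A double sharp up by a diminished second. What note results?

A up a major second is B, so the target letter is B.
From A##, a diminished second is 0 semitones up: B.

B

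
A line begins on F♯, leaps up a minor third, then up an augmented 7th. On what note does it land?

A minor third up from F# is A (letter A, 3 semitones up).
An augmented seventh up from A is G## (letter G, 12 semitones up).

G##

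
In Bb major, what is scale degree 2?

C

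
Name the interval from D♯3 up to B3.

The letter names run D→B, a span of 5 letter steps, so the interval is some kind of sixth.
D# to B is 8 semitones. A major sixth is 9, so 8 makes it minor.

minor sixth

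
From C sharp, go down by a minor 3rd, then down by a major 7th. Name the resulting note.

A minor third down from C# is A# (letter A, 3 semitones down).
A major seventh down from A# is B (letter B, 11 semitones down).

B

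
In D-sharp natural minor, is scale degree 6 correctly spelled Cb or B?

Each scale degree takes a distinct letter name. Degree 6 of a scale on D must use the letter B.
B and Cb are enharmonically the same pitch, but only B uses the letter B, so it is the correct spelling here.

B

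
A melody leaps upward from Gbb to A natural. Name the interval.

The letter names run G→A, a span of 1 letter step, so the interval is some kind of second.
Gbb to A is 4 semitones. A major second is 2, so 4 makes it doubly augmented.

doubly augmented second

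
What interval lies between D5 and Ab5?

diminished fifth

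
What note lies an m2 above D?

Eb

A second above D lands on the letter E.
A minor second spans 1 semitone, so D moves to pitch class 3. On the letter E that is Eb.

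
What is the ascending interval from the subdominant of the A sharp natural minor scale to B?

minor sixth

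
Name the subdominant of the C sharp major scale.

F#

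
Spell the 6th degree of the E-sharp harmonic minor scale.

The E# harmonic minor scale runs E# F## G# A# B# C# D##.
Degree 6 is C#.

C#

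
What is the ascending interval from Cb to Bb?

Counting letters C–D–E–F–G–A–B gives a seventh.
Cb→Bb = 11 semitones, exactly the major seventh.

major seventh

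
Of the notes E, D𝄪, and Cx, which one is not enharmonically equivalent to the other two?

In 12-tone equal temperament, enharmonic equivalents share a pitch class. E is pitch class 4; D## is pitch class 4; C## is pitch class 2.
E and D## share pitch class 4, while C## is pitch class 2.

C##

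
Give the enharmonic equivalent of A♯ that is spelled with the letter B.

A# is pitch class 10. The letter B alone is pitch class 11.
To reach pitch class 10 from B requires an offset of -1 semitone, i.e. flat: Bb.

Bb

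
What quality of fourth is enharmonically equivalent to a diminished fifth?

augmented

A diminished fifth spans 6 semitones.
A fourth spanning 6 semitones is augmented (the perfect fourth is 5).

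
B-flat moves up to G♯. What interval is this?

augmented sixth

The letter names run B→G, a span of 5 letter steps, so the interval is some kind of sixth.
Bb to G# is 10 semitones. A major sixth is 9, so 10 makes it augmented.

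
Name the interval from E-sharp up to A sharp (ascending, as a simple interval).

perfect fourth

Counting letters E–F–G–A gives a fourth.
E#→A# = 5 semitones, exactly the perfect fourth.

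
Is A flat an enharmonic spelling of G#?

Yes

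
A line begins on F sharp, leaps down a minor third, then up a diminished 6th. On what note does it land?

A minor third down from F# is D# (letter D, 3 semitones down).
A diminished sixth up from D# is Bb (letter B, 7 semitones up).

Bb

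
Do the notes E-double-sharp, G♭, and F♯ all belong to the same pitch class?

Yes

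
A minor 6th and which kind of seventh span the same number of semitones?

doubly diminished

A minor sixth spans 8 semitones.
A seventh spanning 8 semitones is doubly diminished (the major seventh is 11).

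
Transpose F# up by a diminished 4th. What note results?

A fourth above F lands on the letter B.
A diminished fourth spans 4 semitones, so F# moves to pitch class 10. On the letter B that is Bb.

Bb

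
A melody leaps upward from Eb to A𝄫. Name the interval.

diminished fourth

The letter names run E→A, a span of 3 letter steps, so the interval is some kind of fourth.
Eb to Abb is 4 semitones. A perfect fourth is 5, so 4 makes it diminished.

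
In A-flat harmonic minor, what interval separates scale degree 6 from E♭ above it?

Scale degree 6 of Ab harmonic minor is Fb.
Fb up to Eb: letters F→E make it a seventh; 11 semitones makes it major.

major seventh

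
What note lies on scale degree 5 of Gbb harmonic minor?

Dbb

Degree 5 takes the letter 4 steps above G, which is D.
In harmonic minor, degree 5 sits 7 semitones above the tonic. Gbb + 7 semitones is pitch class 0, spelled on D as Dbb.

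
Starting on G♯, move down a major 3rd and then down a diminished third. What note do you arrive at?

C##

A major third down from G# is E (letter E, 4 semitones down).
A diminished third down from E is C## (letter C, 2 semitones down).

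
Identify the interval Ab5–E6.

augmented fifth

The letter names run A→E, a span of 4 letter steps, so the interval is some kind of fifth.
Ab to E is 8 semitones. A perfect fifth is 7, so 8 makes it augmented.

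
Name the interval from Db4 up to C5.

Counting letters D–E–F–G–A–B–C gives a seventh.
Db→C = 11 semitones, exactly the major seventh.

major seventh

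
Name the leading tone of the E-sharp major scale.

D##

The E# major scale runs E# F## G## A# B# C## D##.
Degree 7 is D##.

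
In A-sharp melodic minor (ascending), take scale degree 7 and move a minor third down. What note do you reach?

Scale degree 7 of A# melodic minor (ascending) is G##.
A minor third (3 semitones) below G## lands on the letter E, giving E##.

E##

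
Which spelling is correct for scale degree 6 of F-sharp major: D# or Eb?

Each scale degree takes a distinct letter name. Degree 6 of a scale on F must use the letter D.
D# and Eb are enharmonically the same pitch, but only D# uses the letter D, so it is the correct spelling here.

D#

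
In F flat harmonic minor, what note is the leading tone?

The Fb harmonic minor scale runs Fb Gb Abb Bbb Cb Dbb Eb.
Degree 7 is Eb.

Eb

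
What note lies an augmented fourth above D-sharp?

G##

A fourth above D lands on the letter G.
An augmented fourth spans 6 semitones, so D# moves to pitch class 9. On the letter G that is G##.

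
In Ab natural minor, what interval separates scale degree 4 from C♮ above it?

Scale degree 4 of Ab natural minor is Db.
Db up to C: letters D→C make it a seventh; 11 semitones makes it major.

major seventh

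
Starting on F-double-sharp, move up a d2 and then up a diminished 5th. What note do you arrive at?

Db

A diminished second up from F## is G (letter G, 0 semitones up).
A diminished fifth up from G is Db (letter D, 6 semitones up).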